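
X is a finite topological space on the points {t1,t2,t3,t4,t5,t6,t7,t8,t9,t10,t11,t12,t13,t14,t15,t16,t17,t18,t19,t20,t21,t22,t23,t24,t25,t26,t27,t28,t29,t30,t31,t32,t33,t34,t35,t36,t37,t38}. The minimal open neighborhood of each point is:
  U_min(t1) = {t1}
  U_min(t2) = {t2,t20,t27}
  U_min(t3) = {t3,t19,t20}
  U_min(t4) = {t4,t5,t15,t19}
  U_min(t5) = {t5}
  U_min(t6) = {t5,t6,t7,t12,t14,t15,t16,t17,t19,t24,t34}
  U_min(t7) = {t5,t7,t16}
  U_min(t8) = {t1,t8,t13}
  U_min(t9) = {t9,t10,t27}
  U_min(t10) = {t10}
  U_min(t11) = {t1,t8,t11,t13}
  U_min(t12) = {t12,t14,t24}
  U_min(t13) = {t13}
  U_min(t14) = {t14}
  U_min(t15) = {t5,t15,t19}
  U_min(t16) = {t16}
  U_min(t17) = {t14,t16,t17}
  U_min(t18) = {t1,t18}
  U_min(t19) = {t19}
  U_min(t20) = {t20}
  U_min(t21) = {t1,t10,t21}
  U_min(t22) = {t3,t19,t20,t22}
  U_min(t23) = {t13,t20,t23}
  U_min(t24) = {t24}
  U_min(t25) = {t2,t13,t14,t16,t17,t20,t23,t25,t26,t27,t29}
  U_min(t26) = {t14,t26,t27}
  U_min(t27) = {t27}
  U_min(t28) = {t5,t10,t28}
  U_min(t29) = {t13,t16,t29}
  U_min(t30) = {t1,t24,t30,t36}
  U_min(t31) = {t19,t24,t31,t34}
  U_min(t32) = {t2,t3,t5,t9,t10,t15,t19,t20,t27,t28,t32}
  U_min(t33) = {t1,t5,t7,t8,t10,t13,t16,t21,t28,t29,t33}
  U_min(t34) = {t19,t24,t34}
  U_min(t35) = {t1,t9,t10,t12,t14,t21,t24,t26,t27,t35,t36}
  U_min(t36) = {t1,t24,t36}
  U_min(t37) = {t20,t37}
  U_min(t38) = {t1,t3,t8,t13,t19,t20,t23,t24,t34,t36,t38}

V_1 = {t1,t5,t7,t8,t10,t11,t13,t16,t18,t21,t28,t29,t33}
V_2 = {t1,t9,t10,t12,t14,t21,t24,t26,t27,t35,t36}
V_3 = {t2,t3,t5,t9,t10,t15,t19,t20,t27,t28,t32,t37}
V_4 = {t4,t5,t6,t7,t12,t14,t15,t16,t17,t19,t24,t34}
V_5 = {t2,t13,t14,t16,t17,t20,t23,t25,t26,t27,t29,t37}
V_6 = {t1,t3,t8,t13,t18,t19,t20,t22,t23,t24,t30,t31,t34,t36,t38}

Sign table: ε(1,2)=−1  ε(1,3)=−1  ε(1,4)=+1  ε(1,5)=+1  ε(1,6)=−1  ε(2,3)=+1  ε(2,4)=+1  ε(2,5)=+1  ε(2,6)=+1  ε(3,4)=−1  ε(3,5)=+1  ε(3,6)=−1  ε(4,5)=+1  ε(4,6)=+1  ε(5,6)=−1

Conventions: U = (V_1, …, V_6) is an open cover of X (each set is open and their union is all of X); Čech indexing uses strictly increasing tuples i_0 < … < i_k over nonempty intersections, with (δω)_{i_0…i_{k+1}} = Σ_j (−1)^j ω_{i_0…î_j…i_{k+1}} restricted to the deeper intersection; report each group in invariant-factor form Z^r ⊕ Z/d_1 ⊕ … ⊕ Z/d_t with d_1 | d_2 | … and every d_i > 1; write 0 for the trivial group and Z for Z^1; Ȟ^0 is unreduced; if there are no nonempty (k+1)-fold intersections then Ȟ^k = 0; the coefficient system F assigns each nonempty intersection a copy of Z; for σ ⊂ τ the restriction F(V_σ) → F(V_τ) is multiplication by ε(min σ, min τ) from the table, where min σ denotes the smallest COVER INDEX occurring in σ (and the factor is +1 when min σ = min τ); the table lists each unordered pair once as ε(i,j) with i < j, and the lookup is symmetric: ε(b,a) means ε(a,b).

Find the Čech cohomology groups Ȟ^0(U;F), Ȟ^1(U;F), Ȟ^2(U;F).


Ȟ^0(U;F) ≅ 0,  Ȟ^1(U;F) ≅ Z/2,  Ȟ^2(U;F) ≅ Z

nonempty overlaps:
  V12={t1,t10,t21} V13={t5,t10,t28} V14={t5,t7,t16} V15={t13,t16,t29} V16={t1,t8,t13,t18} V23={t9,t10,t27} V24={t12,t14,t24} V25={t14,t26,t27} V26={t1,t24,t36} V34={t5,t15,t19} V35={t2,t20,t27,t37} V36={t3,t19,t20} V45={t14,t16,t17} V46={t19,t24,t34} V56={t13,t20,t23}
  V123={t10} V126={t1} V134={t5} V145={t16} V156={t13} V235={t27} V245={t14} V246={t24} V346={t19} V356={t20}
C dims 6,15,10; δ0: rk 6, SNF 1^5·2; δ1: rk 9, SNF 1^9
degree 0: 6−6−0 = 0 → Ȟ^0 ≅ 0
degree 1: 15−9−6 = 0 plus torsion [2] → Ȟ^1 ≅ Z/2
degree 2: 10−0−9 = 1 → Ȟ^2 ≅ Z


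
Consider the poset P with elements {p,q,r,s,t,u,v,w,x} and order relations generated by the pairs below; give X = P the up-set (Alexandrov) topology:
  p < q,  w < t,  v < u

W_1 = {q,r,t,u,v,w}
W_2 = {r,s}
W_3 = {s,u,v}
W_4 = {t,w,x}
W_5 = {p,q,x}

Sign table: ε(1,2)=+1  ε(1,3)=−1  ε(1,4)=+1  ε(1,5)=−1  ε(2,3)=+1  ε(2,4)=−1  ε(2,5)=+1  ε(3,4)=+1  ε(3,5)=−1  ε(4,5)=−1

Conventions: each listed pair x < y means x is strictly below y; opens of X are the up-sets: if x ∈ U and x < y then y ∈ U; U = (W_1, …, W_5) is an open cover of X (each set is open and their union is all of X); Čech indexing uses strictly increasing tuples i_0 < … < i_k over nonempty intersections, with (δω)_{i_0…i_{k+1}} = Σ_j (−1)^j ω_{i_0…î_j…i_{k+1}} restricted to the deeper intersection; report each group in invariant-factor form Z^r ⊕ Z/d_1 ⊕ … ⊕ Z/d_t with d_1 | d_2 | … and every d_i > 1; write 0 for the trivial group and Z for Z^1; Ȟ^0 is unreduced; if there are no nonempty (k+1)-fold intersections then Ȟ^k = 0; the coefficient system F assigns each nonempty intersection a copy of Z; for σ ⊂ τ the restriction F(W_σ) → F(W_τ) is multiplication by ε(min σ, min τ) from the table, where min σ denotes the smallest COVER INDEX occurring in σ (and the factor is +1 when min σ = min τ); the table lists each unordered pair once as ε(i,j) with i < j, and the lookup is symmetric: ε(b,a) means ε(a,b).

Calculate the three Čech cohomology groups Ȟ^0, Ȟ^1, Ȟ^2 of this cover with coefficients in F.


Ȟ^0 = 0; Ȟ^1 = Z ⊕ Z/2; Ȟ^2 = 0

nonempty overlaps:
  W12={r} W13={u,v} W14={t,w} W15={q} W23={s} W45={x}
C dims 5,6; δ0: rk 5, SNF 1^4·2
degree 0: 5−5−0 = 0 → Ȟ^0 ≅ 0
degree 1: 6−0−5 = 1 plus torsion [2] → Ȟ^1 ≅ Z ⊕ Z/2
degree 2: 0−0−0 = 0 → Ȟ^2 ≅ 0


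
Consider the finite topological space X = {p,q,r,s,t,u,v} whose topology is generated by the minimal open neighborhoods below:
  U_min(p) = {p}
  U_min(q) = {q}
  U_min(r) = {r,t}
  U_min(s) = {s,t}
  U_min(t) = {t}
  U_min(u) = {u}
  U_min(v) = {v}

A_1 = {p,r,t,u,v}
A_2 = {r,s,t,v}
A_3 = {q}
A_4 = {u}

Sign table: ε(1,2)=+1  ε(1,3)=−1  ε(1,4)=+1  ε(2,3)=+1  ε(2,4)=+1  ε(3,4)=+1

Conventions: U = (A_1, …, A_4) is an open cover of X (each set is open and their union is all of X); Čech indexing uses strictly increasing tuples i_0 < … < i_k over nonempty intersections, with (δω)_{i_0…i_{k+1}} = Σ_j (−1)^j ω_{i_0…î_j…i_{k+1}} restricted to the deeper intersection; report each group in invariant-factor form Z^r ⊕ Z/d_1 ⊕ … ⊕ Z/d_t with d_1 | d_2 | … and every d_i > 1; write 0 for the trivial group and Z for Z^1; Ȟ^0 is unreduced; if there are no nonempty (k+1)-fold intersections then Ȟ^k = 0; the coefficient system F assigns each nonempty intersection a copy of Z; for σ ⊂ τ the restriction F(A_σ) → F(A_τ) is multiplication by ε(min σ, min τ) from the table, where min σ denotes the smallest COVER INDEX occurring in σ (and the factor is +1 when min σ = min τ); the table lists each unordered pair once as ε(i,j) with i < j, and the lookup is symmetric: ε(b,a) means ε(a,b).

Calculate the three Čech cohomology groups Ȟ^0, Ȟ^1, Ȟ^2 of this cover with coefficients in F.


cover nerve:
  A12={r,t,v} A14={u}
C dims 4,2; δ0: rk 2, SNF 1^2
Ȟ^0: (4−2)−0=2 ⇒ Z^2
Ȟ^1: (2−0)−2=0 ⇒ 0
Ȟ^2: (0−0)−0=0 ⇒ 0

Ȟ^0 = Z^2, Ȟ^1 = 0 and Ȟ^2 = 0


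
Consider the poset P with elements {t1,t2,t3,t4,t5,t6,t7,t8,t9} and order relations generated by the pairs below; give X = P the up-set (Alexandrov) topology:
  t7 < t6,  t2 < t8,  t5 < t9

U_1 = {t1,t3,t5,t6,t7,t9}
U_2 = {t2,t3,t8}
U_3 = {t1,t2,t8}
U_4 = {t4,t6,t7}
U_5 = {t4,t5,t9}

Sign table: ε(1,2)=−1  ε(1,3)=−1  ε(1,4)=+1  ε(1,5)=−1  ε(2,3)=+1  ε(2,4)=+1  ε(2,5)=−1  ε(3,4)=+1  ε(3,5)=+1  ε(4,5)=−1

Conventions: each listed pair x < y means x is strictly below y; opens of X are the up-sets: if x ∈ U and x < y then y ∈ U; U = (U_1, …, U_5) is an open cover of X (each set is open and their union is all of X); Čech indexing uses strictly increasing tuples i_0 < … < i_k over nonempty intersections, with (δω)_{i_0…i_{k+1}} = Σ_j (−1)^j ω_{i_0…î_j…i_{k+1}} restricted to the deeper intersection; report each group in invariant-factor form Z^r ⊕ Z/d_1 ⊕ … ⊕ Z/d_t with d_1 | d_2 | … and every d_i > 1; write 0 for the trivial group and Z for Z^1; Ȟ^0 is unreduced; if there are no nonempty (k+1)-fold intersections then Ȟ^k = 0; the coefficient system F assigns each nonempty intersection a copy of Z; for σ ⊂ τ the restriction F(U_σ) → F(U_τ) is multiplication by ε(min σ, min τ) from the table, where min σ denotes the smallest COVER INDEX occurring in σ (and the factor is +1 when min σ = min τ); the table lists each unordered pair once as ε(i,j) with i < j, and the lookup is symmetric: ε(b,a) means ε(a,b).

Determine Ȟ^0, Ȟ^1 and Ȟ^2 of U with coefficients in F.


nonempty overlaps:
  U12={t3} U13={t1} U14={t6,t7} U15={t5,t9} U23={t2,t8} U45={t4}
C dims 5,6; δ0: rk 4, SNF 1^4
degree 0: 5−4−0 = 1 → Ȟ^0 ≅ Z
degree 1: 6−0−4 = 2 → Ȟ^1 ≅ Z^2
degree 2: 0−0−0 = 0 → Ȟ^2 ≅ 0

Ȟ^0 ≅ Z, Ȟ^1 ≅ Z^2 and Ȟ^2 ≅ 0


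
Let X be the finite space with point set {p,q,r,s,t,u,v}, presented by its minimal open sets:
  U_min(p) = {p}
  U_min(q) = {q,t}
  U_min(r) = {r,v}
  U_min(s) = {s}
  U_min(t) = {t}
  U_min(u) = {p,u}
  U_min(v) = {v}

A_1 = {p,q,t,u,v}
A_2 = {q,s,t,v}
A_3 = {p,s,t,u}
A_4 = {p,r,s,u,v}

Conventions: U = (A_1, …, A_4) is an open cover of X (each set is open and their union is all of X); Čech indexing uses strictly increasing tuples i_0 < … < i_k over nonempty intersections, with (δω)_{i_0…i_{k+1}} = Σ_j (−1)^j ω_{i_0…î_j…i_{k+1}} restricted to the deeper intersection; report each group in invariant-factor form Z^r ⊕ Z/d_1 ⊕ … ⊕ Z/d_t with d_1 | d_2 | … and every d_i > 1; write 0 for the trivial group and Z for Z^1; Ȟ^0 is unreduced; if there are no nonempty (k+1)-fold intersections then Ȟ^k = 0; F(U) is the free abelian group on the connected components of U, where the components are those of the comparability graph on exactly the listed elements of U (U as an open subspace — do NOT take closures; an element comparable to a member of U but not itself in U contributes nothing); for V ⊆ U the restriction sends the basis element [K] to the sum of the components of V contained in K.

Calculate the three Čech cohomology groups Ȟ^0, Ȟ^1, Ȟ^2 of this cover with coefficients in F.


cover nerve:
  A12={q,t,v} A13={p,t,u} A14={p,u,v} A23={s,t} A24={s,v} A34={p,s,u}
  A123={t} A124={v} A134={p,u} A234={s}
components per intersection:
  A1: {p,u} {q,t} {v}
  A2: {q,t} {s} {v}
  A3: {p,u} {s} {t}
  A4: {p,u} {r,v} {s}
  A12: {q,t} {v}
  A13: {p,u} {t}
  A14: {p,u} {v}
  A23: {s} {t}
  A24: {s} {v}
  A34: {p,u} {s}
  A123: {t}
  A124: {v}
  A134: {p,u}
  A234: {s}
C dims 12,12,4; δ0: rk 8, SNF 1^8; δ1: rk 4, SNF 1^4
Ȟ^0: (12−8)−0=4 ⇒ Z^4
Ȟ^1: (12−4)−8=0 ⇒ 0
Ȟ^2: (4−0)−4=0 ⇒ 0

Ȟ^0 ≅ Z^4,  Ȟ^1 ≅ 0,  Ȟ^2 ≅ 0


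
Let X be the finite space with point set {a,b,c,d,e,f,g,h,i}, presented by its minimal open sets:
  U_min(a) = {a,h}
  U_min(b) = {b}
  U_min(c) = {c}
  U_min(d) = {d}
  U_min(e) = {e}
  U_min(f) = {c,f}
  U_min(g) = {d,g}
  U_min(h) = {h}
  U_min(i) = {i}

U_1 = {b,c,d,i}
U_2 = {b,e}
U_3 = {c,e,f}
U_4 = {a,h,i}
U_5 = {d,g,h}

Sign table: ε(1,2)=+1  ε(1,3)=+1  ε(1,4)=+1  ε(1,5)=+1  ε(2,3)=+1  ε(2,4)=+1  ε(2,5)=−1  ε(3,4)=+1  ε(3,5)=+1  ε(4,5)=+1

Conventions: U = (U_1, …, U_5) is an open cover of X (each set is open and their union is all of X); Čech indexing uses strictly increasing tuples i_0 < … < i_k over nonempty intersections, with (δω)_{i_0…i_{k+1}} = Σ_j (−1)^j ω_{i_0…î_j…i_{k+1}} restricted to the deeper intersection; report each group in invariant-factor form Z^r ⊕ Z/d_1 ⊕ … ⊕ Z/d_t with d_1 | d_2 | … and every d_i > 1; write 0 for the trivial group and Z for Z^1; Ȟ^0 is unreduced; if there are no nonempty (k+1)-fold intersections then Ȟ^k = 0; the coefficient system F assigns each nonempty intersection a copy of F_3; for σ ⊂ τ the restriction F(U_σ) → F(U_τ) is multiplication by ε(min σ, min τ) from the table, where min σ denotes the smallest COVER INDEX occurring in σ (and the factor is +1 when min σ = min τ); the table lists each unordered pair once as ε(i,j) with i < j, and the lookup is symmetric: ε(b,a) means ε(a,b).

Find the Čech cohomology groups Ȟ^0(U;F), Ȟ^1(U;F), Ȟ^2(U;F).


nerve of the cover:
  U12={b} U13={c} U14={i} U15={d} U23={e} U45={h}
C dims 5,6; δ0: rk_F3 4
Ȟ^0 = (5 − 4) − 0 = 1, so Ȟ^0 ≅ Z/3
Ȟ^1 = (6 − 0) − 4 = 2, so Ȟ^1 ≅ Z/3 ⊕ Z/3
Ȟ^2 = (0 − 0) − 0 = 0, so Ȟ^2 ≅ 0

Ȟ^0(U;F) ≅ Z/3, Ȟ^1(U;F) ≅ Z/3 ⊕ Z/3 and Ȟ^2(U;F) ≅ 0


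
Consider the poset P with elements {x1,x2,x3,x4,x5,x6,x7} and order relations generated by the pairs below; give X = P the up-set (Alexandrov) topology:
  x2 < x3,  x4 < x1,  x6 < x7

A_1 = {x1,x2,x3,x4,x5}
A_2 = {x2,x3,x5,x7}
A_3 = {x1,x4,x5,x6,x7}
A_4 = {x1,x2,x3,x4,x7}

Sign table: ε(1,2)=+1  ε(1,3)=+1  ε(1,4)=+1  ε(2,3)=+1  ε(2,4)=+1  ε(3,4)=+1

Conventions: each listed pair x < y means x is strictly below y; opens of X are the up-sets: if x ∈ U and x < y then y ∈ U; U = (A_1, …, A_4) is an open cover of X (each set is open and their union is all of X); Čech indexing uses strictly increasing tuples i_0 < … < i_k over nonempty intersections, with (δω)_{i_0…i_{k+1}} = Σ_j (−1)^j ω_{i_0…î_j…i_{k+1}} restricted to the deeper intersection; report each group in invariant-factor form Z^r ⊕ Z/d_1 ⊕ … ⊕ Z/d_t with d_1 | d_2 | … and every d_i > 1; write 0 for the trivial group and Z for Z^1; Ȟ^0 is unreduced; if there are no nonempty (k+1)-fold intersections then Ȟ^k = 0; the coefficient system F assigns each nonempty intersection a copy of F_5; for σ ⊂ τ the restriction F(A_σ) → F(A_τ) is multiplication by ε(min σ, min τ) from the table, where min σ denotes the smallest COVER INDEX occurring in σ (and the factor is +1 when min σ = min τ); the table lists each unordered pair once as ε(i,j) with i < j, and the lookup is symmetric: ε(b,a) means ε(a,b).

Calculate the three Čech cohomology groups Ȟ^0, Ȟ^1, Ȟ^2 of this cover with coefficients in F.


nonempty intersections:
  A12={x2,x3,x5} A13={x1,x4,x5} A14={x1,x2,x3,x4} A23={x5,x7} A24={x2,x3,x7} A34={x1,x4,x7}
  A123={x5} A124={x2,x3} A134={x1,x4} A234={x7}
C dims 4,6,4; δ0: rk_F5 3; δ1: rk_F5 3
Ȟ^0: (4−3)−0=1 ⇒ Z/5
Ȟ^1: (6−3)−3=0 ⇒ 0
Ȟ^2: (4−0)−3=1 ⇒ Z/5

Ȟ^0(U;F) ≅ Z/5, Ȟ^1(U;F) ≅ 0 and Ȟ^2(U;F) ≅ Z/5


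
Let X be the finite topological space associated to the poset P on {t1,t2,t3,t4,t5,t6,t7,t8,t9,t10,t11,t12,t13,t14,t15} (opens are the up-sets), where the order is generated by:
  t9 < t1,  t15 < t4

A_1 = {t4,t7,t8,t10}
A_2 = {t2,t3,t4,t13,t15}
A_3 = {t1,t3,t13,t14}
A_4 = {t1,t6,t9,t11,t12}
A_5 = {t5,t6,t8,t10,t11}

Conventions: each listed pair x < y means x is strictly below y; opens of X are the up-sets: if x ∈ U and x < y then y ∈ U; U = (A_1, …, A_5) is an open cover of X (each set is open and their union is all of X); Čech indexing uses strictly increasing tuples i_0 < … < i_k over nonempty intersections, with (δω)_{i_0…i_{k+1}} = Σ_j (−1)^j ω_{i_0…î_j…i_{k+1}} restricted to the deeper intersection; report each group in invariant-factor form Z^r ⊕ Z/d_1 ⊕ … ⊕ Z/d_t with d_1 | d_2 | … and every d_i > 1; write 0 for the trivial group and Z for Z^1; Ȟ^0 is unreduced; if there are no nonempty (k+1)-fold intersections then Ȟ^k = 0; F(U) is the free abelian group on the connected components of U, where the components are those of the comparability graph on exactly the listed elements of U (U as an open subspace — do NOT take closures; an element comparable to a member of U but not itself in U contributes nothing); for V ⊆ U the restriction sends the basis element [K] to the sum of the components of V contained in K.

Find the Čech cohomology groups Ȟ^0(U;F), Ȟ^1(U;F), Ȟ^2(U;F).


Ȟ^0 = Z^13, Ȟ^1 = 0 and Ȟ^2 = 0

cover nerve:
  A12={t4} A15={t8,t10} A23={t3,t13} A34={t1} A45={t6,t11}
components per intersection:
  A1: {t4} {t7} {t8} {t10}
  A2: {t2} {t3} {t4,t15} {t13}
  A3: {t1} {t3} {t13} {t14}
  A4: {t1,t9} {t6} {t11} {t12}
  A5: {t5} {t6} {t8} {t10} {t11}
  A12: {t4}
  A15: {t8} {t10}
  A23: {t3} {t13}
  A34: {t1}
  A45: {t6} {t11}
C dims 21,8; δ0: rk 8, SNF 1^8
Ȟ^0: (21−8)−0=13 ⇒ Z^13
Ȟ^1: (8−0)−8=0 ⇒ 0
Ȟ^2: (0−0)−0=0 ⇒ 0


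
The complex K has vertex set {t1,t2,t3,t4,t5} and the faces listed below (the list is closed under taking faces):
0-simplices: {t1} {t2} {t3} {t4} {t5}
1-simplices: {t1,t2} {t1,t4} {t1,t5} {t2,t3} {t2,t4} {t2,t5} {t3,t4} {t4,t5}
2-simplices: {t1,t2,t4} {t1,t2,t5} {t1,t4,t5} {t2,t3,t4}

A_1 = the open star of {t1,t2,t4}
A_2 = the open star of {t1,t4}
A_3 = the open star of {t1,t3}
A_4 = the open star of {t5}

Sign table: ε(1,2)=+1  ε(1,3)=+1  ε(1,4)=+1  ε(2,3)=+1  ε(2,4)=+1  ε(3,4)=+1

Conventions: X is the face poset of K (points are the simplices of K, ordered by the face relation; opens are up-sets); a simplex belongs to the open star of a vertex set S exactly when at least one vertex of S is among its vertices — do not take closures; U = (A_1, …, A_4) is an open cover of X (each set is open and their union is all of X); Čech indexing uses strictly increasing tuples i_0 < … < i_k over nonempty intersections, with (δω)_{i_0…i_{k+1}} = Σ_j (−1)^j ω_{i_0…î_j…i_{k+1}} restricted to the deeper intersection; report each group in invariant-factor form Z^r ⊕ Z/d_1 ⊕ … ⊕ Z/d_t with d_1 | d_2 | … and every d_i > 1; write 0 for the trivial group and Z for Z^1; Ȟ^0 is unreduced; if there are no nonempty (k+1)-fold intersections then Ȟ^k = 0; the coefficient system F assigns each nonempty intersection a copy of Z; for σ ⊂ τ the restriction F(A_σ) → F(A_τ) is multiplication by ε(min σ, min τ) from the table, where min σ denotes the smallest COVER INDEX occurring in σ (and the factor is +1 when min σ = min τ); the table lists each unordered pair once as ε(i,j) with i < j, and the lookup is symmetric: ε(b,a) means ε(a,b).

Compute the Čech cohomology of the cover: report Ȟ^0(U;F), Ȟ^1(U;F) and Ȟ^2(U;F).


nerve simplices:
  A1={{t1},{t2},{t4},{t1,t2},{t1,t4},{t1,t5},{t2,t3},{t2,t4},{t2,t5},{t3,t4},{t4,t5},{t1,t2,t4},{t1,t2,t5},{t1,t4,t5},{t2,t3,t4}} A2={{t1},{t4},{t1,t2},{t1,t4},{t1,t5},{t2,t4},{t3,t4},{t4,t5},{t1,t2,t4},{t1,t2,t5},{t1,t4,t5},{t2,t3,t4}} A3={{t1},{t3},{t1,t2},{t1,t4},{t1,t5},{t2,t3},{t3,t4},{t1,t2,t4},{t1,t2,t5},{t1,t4,t5},{t2,t3,t4}} A4={{t5},{t1,t5},{t2,t5},{t4,t5},{t1,t2,t5},{t1,t4,t5}}
  A12={{t1},{t4},{t1,t2},{t1,t4},{t1,t5},{t2,t4},{t3,t4},{t4,t5},{t1,t2,t4},{t1,t2,t5},{t1,t4,t5},{t2,t3,t4}} A13={{t1},{t1,t2},{t1,t4},{t1,t5},{t2,t3},{t3,t4},{t1,t2,t4},{t1,t2,t5},{t1,t4,t5},{t2,t3,t4}} A14={{t1,t5},{t2,t5},{t4,t5},{t1,t2,t5},{t1,t4,t5}} A23={{t1},{t1,t2},{t1,t4},{t1,t5},{t3,t4},{t1,t2,t4},{t1,t2,t5},{t1,t4,t5},{t2,t3,t4}} A24={{t1,t5},{t4,t5},{t1,t2,t5},{t1,t4,t5}} A34={{t1,t5},{t1,t2,t5},{t1,t4,t5}}
  A123={{t1},{t1,t2},{t1,t4},{t1,t5},{t3,t4},{t1,t2,t4},{t1,t2,t5},{t1,t4,t5},{t2,t3,t4}} A124={{t1,t5},{t4,t5},{t1,t2,t5},{t1,t4,t5}} A134={{t1,t5},{t1,t2,t5},{t1,t4,t5}} A234={{t1,t5},{t1,t2,t5},{t1,t4,t5}}
  A1234={{t1,t5},{t1,t2,t5},{t1,t4,t5}}
C dims 4,6,4,1; δ0: rk 3, SNF 1^3; δ1: rk 3, SNF 1^3; δ2: rk 1, SNF 1^1
degree 0: 4−3−0 = 1 → Ȟ^0 ≅ Z
degree 1: 6−3−3 = 0 → Ȟ^1 ≅ 0
degree 2: 4−1−3 = 0 → Ȟ^2 ≅ 0

Ȟ^0 = Z,  Ȟ^1 = 0,  Ȟ^2 = 0


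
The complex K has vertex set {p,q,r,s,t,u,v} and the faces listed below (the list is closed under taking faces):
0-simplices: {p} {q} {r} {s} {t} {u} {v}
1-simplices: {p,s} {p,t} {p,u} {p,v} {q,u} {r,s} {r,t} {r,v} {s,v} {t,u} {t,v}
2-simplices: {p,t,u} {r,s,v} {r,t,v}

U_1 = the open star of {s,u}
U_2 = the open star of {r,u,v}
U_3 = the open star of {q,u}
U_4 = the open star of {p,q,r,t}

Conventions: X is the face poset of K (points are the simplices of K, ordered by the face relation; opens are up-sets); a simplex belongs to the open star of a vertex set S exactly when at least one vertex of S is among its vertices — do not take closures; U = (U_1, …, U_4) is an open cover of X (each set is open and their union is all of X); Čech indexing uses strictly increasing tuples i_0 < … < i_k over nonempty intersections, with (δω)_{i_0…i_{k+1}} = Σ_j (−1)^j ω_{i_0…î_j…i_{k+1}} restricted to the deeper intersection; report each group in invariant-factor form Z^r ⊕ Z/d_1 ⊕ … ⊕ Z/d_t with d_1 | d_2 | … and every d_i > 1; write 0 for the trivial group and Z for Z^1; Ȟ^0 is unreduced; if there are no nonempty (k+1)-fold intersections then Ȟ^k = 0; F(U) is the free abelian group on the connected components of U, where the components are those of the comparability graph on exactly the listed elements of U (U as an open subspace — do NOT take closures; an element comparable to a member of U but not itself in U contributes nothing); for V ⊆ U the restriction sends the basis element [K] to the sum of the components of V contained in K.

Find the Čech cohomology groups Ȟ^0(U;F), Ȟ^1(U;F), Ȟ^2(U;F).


cover nerve:
  U1={{s},{u},{p,s},{p,u},{q,u},{r,s},{s,v},{t,u},{p,t,u},{r,s,v}} U2={{r},{u},{v},{p,u},{p,v},{q,u},{r,s},{r,t},{r,v},{s,v},{t,u},{t,v},{p,t,u},{r,s,v},{r,t,v}} U3={{q},{u},{p,u},{q,u},{t,u},{p,t,u}} U4={{p},{q},{r},{t},{p,s},{p,t},{p,u},{p,v},{q,u},{r,s},{r,t},{r,v},{t,u},{t,v},{p,t,u},{r,s,v},{r,t,v}}
  U12={{u},{p,u},{q,u},{r,s},{s,v},{t,u},{p,t,u},{r,s,v}} U13={{u},{p,u},{q,u},{t,u},{p,t,u}} U14={{p,s},{p,u},{q,u},{r,s},{t,u},{p,t,u},{r,s,v}} U23={{u},{p,u},{q,u},{t,u},{p,t,u}} U24={{r},{p,u},{p,v},{q,u},{r,s},{r,t},{r,v},{t,u},{t,v},{p,t,u},{r,s,v},{r,t,v}} U34={{q},{p,u},{q,u},{t,u},{p,t,u}}
  U123={{u},{p,u},{q,u},{t,u},{p,t,u}} U124={{p,u},{q,u},{r,s},{t,u},{p,t,u},{r,s,v}} U134={{p,u},{q,u},{t,u},{p,t,u}} U234={{p,u},{q,u},{t,u},{p,t,u}}
  U1234={{p,u},{q,u},{t,u},{p,t,u}}
components per intersection:
  U1: {{s},{p,s},{r,s},{s,v},{r,s,v}} {{u},{p,u},{q,u},{t,u},{p,t,u}}
  U2: {{r},{v},{p,v},{r,s},{r,t},{r,v},{s,v},{t,v},{r,s,v},{r,t,v}} {{u},{p,u},{q,u},{t,u},{p,t,u}}
  U3: {{q},{u},{p,u},{q,u},{t,u},{p,t,u}}
  U4: {{p},{r},{t},{p,s},{p,t},{p,u},{p,v},{r,s},{r,t},{r,v},{t,u},{t,v},{p,t,u},{r,s,v},{r,t,v}} {{q},{q,u}}
  U12: {{u},{p,u},{q,u},{t,u},{p,t,u}} {{r,s},{s,v},{r,s,v}}
  U13: {{u},{p,u},{q,u},{t,u},{p,t,u}}
  U14: {{p,s}} {{p,u},{t,u},{p,t,u}} {{q,u}} {{r,s},{r,s,v}}
  U23: {{u},{p,u},{q,u},{t,u},{p,t,u}}
  U24: {{r},{r,s},{r,t},{r,v},{t,v},{r,s,v},{r,t,v}} {{p,u},{t,u},{p,t,u}} {{p,v}} {{q,u}}
  U34: {{q},{q,u}} {{p,u},{t,u},{p,t,u}}
  U123: {{u},{p,u},{q,u},{t,u},{p,t,u}}
  U124: {{p,u},{t,u},{p,t,u}} {{q,u}} {{r,s},{r,s,v}}
  U134: {{p,u},{t,u},{p,t,u}} {{q,u}}
  U234: {{p,u},{t,u},{p,t,u}} {{q,u}}
  U1234: {{p,u},{t,u},{p,t,u}} {{q,u}}
C dims 7,14,8,2; δ0: rk 6, SNF 1^6; δ1: rk 6, SNF 1^6; δ2: rk 2, SNF 1^2
Ȟ^0: (7−6)−0=1 ⇒ Z
Ȟ^1: (14−6)−6=2 ⇒ Z^2
Ȟ^2: (8−2)−6=0 ⇒ 0

Ȟ^0 = Z, Ȟ^1 = Z^2 and Ȟ^2 = 0


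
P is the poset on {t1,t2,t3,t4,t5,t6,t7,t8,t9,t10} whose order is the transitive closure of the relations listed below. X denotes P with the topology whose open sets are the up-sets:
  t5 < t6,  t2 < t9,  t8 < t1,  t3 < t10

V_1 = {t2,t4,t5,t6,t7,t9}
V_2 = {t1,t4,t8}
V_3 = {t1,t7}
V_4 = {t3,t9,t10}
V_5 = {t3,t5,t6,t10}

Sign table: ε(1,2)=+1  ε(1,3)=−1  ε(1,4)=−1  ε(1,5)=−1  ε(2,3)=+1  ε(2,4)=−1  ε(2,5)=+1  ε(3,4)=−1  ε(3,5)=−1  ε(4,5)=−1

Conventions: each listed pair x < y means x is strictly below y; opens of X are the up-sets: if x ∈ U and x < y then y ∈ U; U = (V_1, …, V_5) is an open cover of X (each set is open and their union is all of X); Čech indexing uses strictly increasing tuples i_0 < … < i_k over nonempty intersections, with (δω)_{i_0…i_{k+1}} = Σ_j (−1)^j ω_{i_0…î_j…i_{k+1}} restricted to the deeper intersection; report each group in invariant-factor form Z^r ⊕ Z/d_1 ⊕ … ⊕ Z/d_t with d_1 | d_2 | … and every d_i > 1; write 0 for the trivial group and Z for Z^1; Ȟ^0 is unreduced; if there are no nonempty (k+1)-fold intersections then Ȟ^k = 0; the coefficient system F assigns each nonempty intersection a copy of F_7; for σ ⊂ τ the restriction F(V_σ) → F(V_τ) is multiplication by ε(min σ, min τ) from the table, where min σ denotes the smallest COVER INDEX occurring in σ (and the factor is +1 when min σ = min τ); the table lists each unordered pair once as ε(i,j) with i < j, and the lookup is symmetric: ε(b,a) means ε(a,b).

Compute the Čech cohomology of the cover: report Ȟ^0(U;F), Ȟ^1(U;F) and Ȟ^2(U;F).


nonempty overlaps:
  V12={t4} V13={t7} V14={t9} V15={t5,t6} V23={t1} V45={t3,t10}
C dims 5,6; δ0: rk_F7 5
degree 0: 5−5−0 = 0 → Ȟ^0 ≅ 0
degree 1: 6−0−5 = 1 → Ȟ^1 ≅ Z/7
degree 2: 0−0−0 = 0 → Ȟ^2 ≅ 0

Ȟ^0(U;F) ≅ 0, Ȟ^1(U;F) ≅ Z/7, Ȟ^2(U;F) ≅ 0


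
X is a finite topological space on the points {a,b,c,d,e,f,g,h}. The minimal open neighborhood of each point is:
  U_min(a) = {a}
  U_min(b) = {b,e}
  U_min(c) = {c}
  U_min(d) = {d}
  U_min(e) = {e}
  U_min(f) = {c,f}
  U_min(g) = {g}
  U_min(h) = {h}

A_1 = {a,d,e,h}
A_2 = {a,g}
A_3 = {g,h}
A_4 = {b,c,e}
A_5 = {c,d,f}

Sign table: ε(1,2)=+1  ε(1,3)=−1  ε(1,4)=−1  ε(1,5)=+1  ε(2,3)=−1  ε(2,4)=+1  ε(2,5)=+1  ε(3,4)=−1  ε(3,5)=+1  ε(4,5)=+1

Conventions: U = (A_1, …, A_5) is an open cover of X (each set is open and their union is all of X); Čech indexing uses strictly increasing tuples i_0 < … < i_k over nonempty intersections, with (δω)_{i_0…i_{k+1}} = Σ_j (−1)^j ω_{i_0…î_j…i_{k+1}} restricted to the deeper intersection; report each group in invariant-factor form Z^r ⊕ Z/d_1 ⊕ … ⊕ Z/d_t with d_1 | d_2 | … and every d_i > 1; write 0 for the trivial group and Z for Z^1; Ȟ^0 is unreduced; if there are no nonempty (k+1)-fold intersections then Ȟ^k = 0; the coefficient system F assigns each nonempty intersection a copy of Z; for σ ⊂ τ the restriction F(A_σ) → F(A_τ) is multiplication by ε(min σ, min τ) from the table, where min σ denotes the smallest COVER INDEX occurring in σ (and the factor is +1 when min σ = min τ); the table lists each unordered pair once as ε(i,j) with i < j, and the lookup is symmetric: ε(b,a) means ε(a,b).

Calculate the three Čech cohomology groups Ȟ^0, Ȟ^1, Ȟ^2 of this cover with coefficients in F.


Ȟ^0(U;F) ≅ 0, Ȟ^1(U;F) ≅ Z ⊕ Z/2, Ȟ^2(U;F) ≅ 0

intersection data:
  A12={a} A13={h} A14={e} A15={d} A23={g} A45={c}
C dims 5,6; δ0: rk 5, SNF 1^4·2
Ȟ^0 = (5 − 5) − 0 = 0, so Ȟ^0 ≅ 0
Ȟ^1 = (6 − 0) − 5 = 1 plus torsion [2], so Ȟ^1 ≅ Z ⊕ Z/2
Ȟ^2 = (0 − 0) − 0 = 0, so Ȟ^2 ≅ 0


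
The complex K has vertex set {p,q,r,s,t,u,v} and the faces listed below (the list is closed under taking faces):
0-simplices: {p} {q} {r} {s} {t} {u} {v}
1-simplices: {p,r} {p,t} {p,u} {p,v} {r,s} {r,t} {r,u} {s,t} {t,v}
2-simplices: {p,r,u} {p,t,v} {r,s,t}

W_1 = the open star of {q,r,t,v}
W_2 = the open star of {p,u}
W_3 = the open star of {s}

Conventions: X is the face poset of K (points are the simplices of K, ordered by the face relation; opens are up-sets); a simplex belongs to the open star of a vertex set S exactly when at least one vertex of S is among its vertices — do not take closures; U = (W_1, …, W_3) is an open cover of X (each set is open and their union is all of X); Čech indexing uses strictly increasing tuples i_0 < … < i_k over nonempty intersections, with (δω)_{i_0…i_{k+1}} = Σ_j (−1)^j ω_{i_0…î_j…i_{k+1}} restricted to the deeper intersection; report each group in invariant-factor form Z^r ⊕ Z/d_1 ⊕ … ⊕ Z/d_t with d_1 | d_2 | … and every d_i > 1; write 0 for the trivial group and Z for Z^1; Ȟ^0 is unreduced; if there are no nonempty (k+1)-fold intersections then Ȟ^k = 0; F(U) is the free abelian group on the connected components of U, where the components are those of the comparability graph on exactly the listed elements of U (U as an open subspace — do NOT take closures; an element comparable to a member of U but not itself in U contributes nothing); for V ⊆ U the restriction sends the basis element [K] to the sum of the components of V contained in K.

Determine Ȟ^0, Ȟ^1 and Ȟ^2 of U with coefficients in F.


cover nerve:
  W1={{q},{r},{t},{v},{p,r},{p,t},{p,v},{r,s},{r,t},{r,u},{s,t},{t,v},{p,r,u},{p,t,v},{r,s,t}} W2={{p},{u},{p,r},{p,t},{p,u},{p,v},{r,u},{p,r,u},{p,t,v}} W3={{s},{r,s},{s,t},{r,s,t}}
  W12={{p,r},{p,t},{p,v},{r,u},{p,r,u},{p,t,v}} W13={{r,s},{s,t},{r,s,t}}
components per intersection:
  W1: {{q}} {{r},{t},{v},{p,r},{p,t},{p,v},{r,s},{r,t},{r,u},{s,t},{t,v},{p,r,u},{p,t,v},{r,s,t}}
  W2: {{p},{u},{p,r},{p,t},{p,u},{p,v},{r,u},{p,r,u},{p,t,v}}
  W3: {{s},{r,s},{s,t},{r,s,t}}
  W12: {{p,r},{r,u},{p,r,u}} {{p,t},{p,v},{p,t,v}}
  W13: {{r,s},{s,t},{r,s,t}}
C dims 4,3; δ0: rk 2, SNF 1^2
Ȟ^0: (4−2)−0=2 ⇒ Z^2
Ȟ^1: (3−0)−2=1 ⇒ Z
Ȟ^2: (0−0)−0=0 ⇒ 0

Ȟ^0(U;F) ≅ Z^2; Ȟ^1(U;F) ≅ Z; Ȟ^2(U;F) ≅ 0


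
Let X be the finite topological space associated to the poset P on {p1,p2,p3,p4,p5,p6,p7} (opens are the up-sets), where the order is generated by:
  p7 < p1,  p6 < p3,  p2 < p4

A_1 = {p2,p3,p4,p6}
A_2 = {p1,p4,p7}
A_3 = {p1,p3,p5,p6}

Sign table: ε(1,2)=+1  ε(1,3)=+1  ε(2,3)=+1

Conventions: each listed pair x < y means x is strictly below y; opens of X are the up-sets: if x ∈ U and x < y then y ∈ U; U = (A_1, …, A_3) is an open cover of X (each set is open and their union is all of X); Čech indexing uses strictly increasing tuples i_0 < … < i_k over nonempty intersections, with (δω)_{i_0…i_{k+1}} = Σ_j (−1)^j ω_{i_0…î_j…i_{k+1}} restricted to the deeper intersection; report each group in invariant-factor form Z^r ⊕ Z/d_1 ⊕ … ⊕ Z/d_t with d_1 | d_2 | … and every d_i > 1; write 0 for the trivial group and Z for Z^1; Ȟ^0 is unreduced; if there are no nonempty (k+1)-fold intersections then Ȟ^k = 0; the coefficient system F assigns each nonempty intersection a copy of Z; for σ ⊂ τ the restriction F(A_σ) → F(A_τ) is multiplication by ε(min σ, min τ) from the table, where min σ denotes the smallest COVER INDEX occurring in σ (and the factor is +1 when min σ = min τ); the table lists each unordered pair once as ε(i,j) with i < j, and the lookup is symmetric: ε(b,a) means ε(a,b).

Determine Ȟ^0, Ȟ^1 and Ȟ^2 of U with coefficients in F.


nerve simplices:
  A12={p4} A13={p3,p6} A23={p1}
C dims 3,3; δ0: rk 2, SNF 1^2
degree 0: 3−2−0 = 1 → Ȟ^0 ≅ Z
degree 1: 3−0−2 = 1 → Ȟ^1 ≅ Z
degree 2: 0−0−0 = 0 → Ȟ^2 ≅ 0

Ȟ^0(U;F) ≅ Z, Ȟ^1(U;F) ≅ Z and Ȟ^2(U;F) ≅ 0


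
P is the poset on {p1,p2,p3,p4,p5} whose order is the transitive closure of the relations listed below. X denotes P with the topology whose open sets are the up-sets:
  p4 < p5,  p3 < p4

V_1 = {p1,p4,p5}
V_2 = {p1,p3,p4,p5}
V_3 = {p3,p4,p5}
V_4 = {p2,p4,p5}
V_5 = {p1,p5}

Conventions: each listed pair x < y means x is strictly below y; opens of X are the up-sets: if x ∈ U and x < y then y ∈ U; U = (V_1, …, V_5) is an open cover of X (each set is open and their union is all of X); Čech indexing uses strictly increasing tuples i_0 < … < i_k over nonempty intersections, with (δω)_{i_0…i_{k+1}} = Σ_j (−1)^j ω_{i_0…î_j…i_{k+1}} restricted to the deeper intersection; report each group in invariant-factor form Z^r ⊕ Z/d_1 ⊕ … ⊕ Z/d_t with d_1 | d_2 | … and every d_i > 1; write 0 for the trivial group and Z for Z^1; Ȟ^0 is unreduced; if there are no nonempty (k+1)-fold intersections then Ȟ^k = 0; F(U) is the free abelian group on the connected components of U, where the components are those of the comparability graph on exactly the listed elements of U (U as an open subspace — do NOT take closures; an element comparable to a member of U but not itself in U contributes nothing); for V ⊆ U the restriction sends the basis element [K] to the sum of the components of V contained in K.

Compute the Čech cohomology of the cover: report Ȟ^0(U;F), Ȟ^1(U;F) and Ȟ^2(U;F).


Ȟ^0 = Z^3,  Ȟ^1 = 0,  Ȟ^2 = 0

nerve simplices:
  V12={p1,p4,p5} V13={p4,p5} V14={p4,p5} V15={p1,p5} V23={p3,p4,p5} V24={p4,p5} V25={p1,p5} V34={p4,p5} V35={p5} V45={p5}
  V123={p4,p5} V124={p4,p5} V125={p1,p5} V134={p4,p5} V135={p5} V145={p5} V234={p4,p5} V235={p5} V245={p5} V345={p5}
  V1234={p4,p5} V1235={p5} V1245={p5} V1345={p5} V2345={p5}
  V12345={p5}
components per intersection:
  V1: {p1} {p4,p5}
  V2: {p1} {p3,p4,p5}
  V3: {p3,p4,p5}
  V4: {p2} {p4,p5}
  V5: {p1} {p5}
  V12: {p1} {p4,p5}
  V13: {p4,p5}
  V14: {p4,p5}
  V15: {p1} {p5}
  V23: {p3,p4,p5}
  V24: {p4,p5}
  V25: {p1} {p5}
  V34: {p4,p5}
  V35: {p5}
  V45: {p5}
  V123: {p4,p5}
  V124: {p4,p5}
  V125: {p1} {p5}
  V134: {p4,p5}
  V135: {p5}
  V145: {p5}
  V234: {p4,p5}
  V235: {p5}
  V245: {p5}
  V345: {p5}
  V1234: {p4,p5}
  V1235: {p5}
  V1245: {p5}
  V1345: {p5}
  V2345: {p5}
  V12345: {p5}
C dims 9,13,11,5; δ0: rk 6, SNF 1^6; δ1: rk 7, SNF 1^7; δ2: rk 4, SNF 1^4
degree 0: 9−6−0 = 3 → Ȟ^0 ≅ Z^3
degree 1: 13−7−6 = 0 → Ȟ^1 ≅ 0
degree 2: 11−4−7 = 0 → Ȟ^2 ≅ 0


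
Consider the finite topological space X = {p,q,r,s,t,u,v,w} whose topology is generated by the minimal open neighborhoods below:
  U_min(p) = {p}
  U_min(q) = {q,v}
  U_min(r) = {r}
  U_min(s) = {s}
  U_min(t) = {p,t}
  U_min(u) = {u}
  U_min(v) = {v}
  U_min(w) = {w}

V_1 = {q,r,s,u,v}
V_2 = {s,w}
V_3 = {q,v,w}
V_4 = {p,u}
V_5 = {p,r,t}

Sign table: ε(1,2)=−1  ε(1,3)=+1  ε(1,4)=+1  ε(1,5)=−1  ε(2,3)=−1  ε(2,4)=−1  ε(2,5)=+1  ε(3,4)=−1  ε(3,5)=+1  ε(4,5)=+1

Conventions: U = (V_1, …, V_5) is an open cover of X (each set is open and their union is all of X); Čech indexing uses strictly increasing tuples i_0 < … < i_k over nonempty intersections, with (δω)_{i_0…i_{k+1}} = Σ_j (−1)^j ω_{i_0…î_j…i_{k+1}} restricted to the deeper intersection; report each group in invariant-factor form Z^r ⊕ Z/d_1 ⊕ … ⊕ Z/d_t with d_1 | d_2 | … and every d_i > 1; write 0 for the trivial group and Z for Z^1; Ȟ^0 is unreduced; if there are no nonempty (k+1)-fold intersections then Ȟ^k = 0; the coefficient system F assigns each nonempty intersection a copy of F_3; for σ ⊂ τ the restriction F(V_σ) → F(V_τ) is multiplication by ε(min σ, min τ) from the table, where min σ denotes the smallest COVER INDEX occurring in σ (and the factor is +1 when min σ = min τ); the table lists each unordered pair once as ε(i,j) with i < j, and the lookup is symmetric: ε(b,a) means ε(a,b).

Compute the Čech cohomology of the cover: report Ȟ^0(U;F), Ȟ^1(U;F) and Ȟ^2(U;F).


cover nerve:
  V12={s} V13={q,v} V14={u} V15={r} V23={w} V45={p}
C dims 5,6; δ0: rk_F3 5
Ȟ^0: (5−5)−0=0 ⇒ 0
Ȟ^1: (6−0)−5=1 ⇒ Z/3
Ȟ^2: (0−0)−0=0 ⇒ 0

Ȟ^0(U;F) ≅ 0, Ȟ^1(U;F) ≅ Z/3, Ȟ^2(U;F) ≅ 0


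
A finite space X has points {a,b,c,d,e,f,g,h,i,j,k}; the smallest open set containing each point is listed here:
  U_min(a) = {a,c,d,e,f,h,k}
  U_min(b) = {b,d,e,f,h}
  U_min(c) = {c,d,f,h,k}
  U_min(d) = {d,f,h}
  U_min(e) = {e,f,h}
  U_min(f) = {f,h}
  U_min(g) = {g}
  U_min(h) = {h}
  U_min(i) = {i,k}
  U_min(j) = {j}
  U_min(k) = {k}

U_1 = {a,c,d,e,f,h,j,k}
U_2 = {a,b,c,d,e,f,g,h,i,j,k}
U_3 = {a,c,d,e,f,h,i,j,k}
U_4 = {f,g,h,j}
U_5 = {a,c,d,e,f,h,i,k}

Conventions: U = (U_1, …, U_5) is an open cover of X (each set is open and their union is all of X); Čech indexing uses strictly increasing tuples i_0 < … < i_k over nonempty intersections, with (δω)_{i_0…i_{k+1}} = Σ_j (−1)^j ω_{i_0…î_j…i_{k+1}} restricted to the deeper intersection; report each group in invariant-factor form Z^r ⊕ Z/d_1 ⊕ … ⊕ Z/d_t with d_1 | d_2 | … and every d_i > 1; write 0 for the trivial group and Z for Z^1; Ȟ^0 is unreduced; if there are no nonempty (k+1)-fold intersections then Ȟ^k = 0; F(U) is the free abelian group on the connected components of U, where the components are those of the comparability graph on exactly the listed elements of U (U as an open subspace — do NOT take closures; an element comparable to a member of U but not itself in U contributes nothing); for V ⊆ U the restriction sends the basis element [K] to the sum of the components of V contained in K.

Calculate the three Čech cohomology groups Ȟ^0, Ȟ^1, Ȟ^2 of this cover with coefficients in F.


nonempty overlaps:
  U12={a,c,d,e,f,h,j,k} U13={a,c,d,e,f,h,j,k} U14={f,h,j} U15={a,c,d,e,f,h,k} U23={a,c,d,e,f,h,i,j,k} U24={f,g,h,j} U25={a,c,d,e,f,h,i,k} U34={f,h,j} U35={a,c,d,e,f,h,i,k} U45={f,h}
  U123={a,c,d,e,f,h,j,k} U124={f,h,j} U125={a,c,d,e,f,h,k} U134={f,h,j} U135={a,c,d,e,f,h,k} U145={f,h} U234={f,h,j} U235={a,c,d,e,f,h,i,k} U245={f,h} U345={f,h}
  U1234={f,h,j} U1235={a,c,d,e,f,h,k} U1245={f,h} U1345={f,h} U2345={f,h}
  U12345={f,h}
components per intersection:
  U1: {a,c,d,e,f,h,k} {j}
  U2: {a,b,c,d,e,f,h,i,k} {g} {j}
  U3: {a,c,d,e,f,h,i,k} {j}
  U4: {f,h} {g} {j}
  U5: {a,c,d,e,f,h,i,k}
  U12: {a,c,d,e,f,h,k} {j}
  U13: {a,c,d,e,f,h,k} {j}
  U14: {f,h} {j}
  U15: {a,c,d,e,f,h,k}
  U23: {a,c,d,e,f,h,i,k} {j}
  U24: {f,h} {g} {j}
  U25: {a,c,d,e,f,h,i,k}
  U34: {f,h} {j}
  U35: {a,c,d,e,f,h,i,k}
  U45: {f,h}
  U123: {a,c,d,e,f,h,k} {j}
  U124: {f,h} {j}
  U125: {a,c,d,e,f,h,k}
  U134: {f,h} {j}
  U135: {a,c,d,e,f,h,k}
  U145: {f,h}
  U234: {f,h} {j}
  U235: {a,c,d,e,f,h,i,k}
  U245: {f,h}
  U345: {f,h}
  U1234: {f,h} {j}
  U1235: {a,c,d,e,f,h,k}
  U1245: {f,h}
  U1345: {f,h}
  U2345: {f,h}
  U12345: {f,h}
C dims 11,17,14,6; δ0: rk 8, SNF 1^8; δ1: rk 9, SNF 1^9; δ2: rk 5, SNF 1^5
degree 0: 11−8−0 = 3 → Ȟ^0 ≅ Z^3
degree 1: 17−9−8 = 0 → Ȟ^1 ≅ 0
degree 2: 14−5−9 = 0 → Ȟ^2 ≅ 0

Ȟ^0 = Z^3, Ȟ^1 = 0, Ȟ^2 = 0


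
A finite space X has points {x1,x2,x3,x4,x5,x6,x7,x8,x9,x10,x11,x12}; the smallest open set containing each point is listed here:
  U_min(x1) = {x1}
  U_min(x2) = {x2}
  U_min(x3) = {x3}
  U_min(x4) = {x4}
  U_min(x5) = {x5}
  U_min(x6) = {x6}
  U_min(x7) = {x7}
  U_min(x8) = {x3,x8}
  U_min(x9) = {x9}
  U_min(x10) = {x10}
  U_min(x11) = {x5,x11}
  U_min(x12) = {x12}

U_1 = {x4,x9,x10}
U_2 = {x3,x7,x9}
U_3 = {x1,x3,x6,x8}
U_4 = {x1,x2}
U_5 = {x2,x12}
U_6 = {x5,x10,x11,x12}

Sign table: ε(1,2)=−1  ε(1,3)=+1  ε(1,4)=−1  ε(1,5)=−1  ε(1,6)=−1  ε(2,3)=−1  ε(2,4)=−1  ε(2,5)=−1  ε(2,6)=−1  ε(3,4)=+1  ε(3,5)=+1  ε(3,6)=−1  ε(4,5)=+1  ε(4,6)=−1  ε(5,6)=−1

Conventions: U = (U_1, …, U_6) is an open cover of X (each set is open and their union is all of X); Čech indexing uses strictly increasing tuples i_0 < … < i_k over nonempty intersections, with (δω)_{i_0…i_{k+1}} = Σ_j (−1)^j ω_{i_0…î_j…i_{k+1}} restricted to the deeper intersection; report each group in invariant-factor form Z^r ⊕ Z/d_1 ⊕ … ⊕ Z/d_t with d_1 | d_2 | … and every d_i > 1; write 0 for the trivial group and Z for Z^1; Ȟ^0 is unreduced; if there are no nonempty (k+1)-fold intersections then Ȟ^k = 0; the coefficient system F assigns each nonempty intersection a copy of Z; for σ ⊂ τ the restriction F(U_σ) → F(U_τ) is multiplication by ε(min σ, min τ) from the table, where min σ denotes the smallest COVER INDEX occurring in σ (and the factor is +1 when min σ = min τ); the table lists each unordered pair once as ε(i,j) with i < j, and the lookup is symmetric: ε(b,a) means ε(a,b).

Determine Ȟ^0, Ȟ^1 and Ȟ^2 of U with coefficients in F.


Ȟ^0 ≅ Z, Ȟ^1 ≅ Z, Ȟ^2 ≅ 0

intersection data:
  U12={x9} U16={x10} U23={x3} U34={x1} U45={x2} U56={x12}
C dims 6,6; δ0: rk 5, SNF 1^5
Ȟ^0 = (6 − 5) − 0 = 1, so Ȟ^0 ≅ Z
Ȟ^1 = (6 − 0) − 5 = 1, so Ȟ^1 ≅ Z
Ȟ^2 = (0 − 0) − 0 = 0, so Ȟ^2 ≅ 0


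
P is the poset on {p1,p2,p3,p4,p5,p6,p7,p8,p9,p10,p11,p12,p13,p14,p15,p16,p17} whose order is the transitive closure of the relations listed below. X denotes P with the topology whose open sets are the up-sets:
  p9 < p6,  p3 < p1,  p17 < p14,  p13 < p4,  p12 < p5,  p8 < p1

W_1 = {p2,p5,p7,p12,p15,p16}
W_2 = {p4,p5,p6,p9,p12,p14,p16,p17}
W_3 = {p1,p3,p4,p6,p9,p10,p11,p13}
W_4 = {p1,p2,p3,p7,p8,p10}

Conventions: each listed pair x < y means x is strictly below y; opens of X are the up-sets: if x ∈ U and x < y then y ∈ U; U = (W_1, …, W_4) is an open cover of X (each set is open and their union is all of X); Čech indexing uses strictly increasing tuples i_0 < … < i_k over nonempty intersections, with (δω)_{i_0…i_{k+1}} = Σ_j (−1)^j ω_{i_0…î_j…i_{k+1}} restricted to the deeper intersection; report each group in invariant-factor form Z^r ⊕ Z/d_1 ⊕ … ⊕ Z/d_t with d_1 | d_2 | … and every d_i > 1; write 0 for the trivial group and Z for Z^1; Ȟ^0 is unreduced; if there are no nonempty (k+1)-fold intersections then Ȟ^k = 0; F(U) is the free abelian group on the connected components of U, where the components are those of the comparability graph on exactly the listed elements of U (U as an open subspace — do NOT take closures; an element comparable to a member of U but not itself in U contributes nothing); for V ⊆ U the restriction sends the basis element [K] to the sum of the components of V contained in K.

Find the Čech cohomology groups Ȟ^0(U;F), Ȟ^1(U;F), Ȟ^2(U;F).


nerve of the cover:
  W12={p5,p12,p16} W14={p2,p7} W23={p4,p6,p9} W34={p1,p3,p10}
components per intersection:
  W1: {p2} {p5,p12} {p7} {p15} {p16}
  W2: {p4} {p5,p12} {p6,p9} {p14,p17} {p16}
  W3: {p1,p3} {p4,p13} {p6,p9} {p10} {p11}
  W4: {p1,p3,p8} {p2} {p7} {p10}
  W12: {p5,p12} {p16}
  W14: {p2} {p7}
  W23: {p4} {p6,p9}
  W34: {p1,p3} {p10}
C dims 19,8; δ0: rk 8, SNF 1^8
Ȟ^0 = (19 − 8) − 0 = 11, so Ȟ^0 ≅ Z^11
Ȟ^1 = (8 − 0) − 8 = 0, so Ȟ^1 ≅ 0
Ȟ^2 = (0 − 0) − 0 = 0, so Ȟ^2 ≅ 0

Ȟ^0 = Z^11, Ȟ^1 = 0 and Ȟ^2 = 0
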